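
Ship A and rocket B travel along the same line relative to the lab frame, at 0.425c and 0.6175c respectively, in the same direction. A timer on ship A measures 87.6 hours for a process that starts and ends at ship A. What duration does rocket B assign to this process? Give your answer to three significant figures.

Speed of ship A in rocket B's frame: u = (v_A − v_B)/(1 − v_A v_B/c²) = (0.425 − 0.6175)/(1 − 0.425×0.6175) = −0.1925/0.7375625 = −0.26099; |u| = 0.26099c.
At |u| = 0.26099c, γ = (1 − 0.0681158)^(−1/2) = 1.0359.
Ship A's interval is proper; time dilation gives Δt_B = γΔτ = 1.0359 × 87.6 hours = 90.7 hours.

90.7 hours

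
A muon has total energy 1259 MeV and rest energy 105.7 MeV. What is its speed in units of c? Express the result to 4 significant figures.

0.9965c

γ = E/(mc²) = 1259/105.7 = 11.911.
β = √(1 − 1/γ²) = √(1 − 0.00704861) = √0.99295139 = 0.9965.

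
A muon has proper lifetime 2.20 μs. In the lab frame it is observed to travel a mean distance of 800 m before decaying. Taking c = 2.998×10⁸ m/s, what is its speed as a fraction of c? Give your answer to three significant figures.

Lab distance = (lab lifetime)·v = γτ·βc, so βγ = d/(cτ) = 800.0/(2.998×10⁸ × 2.200×10^-6) = 1.2129.
With βγ = 1.2129: γ² = 1 + (βγ)² = 2.47113, and β = (βγ)/γ = 1.2129/1.57198 = 0.772.

0.772c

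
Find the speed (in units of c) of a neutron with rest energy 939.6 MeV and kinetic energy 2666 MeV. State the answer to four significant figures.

0.9654c

γ = 1 + K/(mc²) = 1 + 2666/939.6 = 3.8374.
β = √(1 − 1/γ²) = √(1 − 0.0679088) = √0.9320912 = 0.9654.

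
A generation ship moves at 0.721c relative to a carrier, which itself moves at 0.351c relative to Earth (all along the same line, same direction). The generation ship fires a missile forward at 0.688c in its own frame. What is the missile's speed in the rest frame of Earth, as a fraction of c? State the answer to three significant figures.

First combine the missile and generation ship (S''→S'): u₁ = (0.688 + 0.721)/(1 + 0.688×0.721) = 1.409/1.496048 = 0.94181.
Then combine with the carrier (S'→S): u = (0.94181 + 0.351)/(1 + 0.94181×0.351) = 1.29281/1.33057531 = 0.97162.

0.972c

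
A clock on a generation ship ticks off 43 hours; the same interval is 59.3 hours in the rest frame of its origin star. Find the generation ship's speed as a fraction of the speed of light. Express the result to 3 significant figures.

0.689c

γ = Δt/Δτ = 59.3/43 = 1.3791.
β = √(1 − 1/γ²) = √(1 − 0.525785) = √0.474215 = 0.689.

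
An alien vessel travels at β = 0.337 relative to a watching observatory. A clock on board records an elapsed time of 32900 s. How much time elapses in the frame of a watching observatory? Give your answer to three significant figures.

With β = 0.337, γ = 1/√(1 − 0.337²) = 1/√0.886431 = 1.0621.
The onboard clock measures proper time, so the interval in the rest frame of a watching observatory is dilated: Δt = γ·Δτ = 1.0621 × 32900 s = 34900 s.

34900 s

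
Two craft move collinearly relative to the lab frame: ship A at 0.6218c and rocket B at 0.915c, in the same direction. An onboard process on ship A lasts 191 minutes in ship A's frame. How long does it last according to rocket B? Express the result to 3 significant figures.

261 minutes

Transform ship A's velocity into rocket B's frame: (0.6218 − 0.915)/(1 − 0.6218·0.915) = −0.2932/0.431053, so the relative speed is 0.68019c.
At |u| = 0.68019c, γ = (1 − 0.462658)^(−1/2) = 1.3642.
The clock on ship A records proper time, so rocket B measures Δt = γΔτ = 1.3642 × 191 = 261 minutes.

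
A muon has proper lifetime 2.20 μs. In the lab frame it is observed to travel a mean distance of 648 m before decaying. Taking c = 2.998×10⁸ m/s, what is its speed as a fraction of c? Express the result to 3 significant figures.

Lab distance = (lab lifetime)·v = γτ·βc, so βγ = d/(cτ) = 648.0/(2.998×10⁸ × 2.200×10^-6) = 0.98247.
With βγ = 0.98247: γ² = 1 + (βγ)² = 1.965247, and β = (βγ)/γ = 0.98247/1.40187 = 0.701.

0.701c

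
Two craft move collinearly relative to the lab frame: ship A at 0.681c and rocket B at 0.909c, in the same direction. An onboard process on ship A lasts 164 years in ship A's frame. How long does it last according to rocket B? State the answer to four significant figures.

204.7 years

The velocity of ship A relative to rocket B is (0.681 − 0.909)c / (1 − 0.681×0.909) = −0.59847c; relative speed 0.59847c.
γ for this relative speed: γ = 1/√(1 − 0.358166) = 1.2482.
The clock on ship A records proper time, so rocket B measures Δt = γΔτ = 1.2482 × 164 = 204.7 years.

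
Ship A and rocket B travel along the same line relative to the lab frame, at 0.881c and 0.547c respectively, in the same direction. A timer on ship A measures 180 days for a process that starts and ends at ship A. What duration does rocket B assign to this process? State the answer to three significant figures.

The velocity of ship A relative to rocket B is (0.881 − 0.547)c / (1 − 0.881×0.547) = 0.64467c; relative speed 0.64467c.
γ for this relative speed: γ = 1/√(1 − 0.415599) = 1.3081.
The clock on ship A records proper time, so rocket B measures Δt = γΔτ = 1.3081 × 180 = 235 days.

235 days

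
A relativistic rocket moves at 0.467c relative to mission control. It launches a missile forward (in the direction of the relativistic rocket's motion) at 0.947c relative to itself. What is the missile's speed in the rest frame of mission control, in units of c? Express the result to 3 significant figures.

In units of c, u = (u' + v)/(1 + u'v) with u' = 0.947 and v = 0.467.
Numerator: 0.947 + 0.467 = 1.414. Denominator: 1 + (0.947)(0.467) = 1.442249.
u = 1.414/1.442249 = 0.98041, so the speed is 0.980c.

0.980c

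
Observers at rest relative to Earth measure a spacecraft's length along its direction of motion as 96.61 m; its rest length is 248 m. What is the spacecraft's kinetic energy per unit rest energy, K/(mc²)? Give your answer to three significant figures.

1.57

γ = L₀/L = 248/96.61 = 2.56702.
Since K = (γ−1)mc², K/(mc²) = 2.56702 − 1 = 1.57.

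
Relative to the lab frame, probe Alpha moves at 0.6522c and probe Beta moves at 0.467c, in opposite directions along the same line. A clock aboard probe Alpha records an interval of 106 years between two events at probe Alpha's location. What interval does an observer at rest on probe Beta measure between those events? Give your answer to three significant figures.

The velocity of probe Alpha relative to probe Beta is (0.6522 + 0.467)c / (1 + 0.6522×0.467) = 0.8579c; relative speed 0.8579c.
At |u| = 0.8579c, γ = (1 − 0.735992)^(−1/2) = 1.9462.
Probe Alpha's interval is proper; time dilation gives Δt_B = γΔτ = 1.9462 × 106 years = 206 years.

206 years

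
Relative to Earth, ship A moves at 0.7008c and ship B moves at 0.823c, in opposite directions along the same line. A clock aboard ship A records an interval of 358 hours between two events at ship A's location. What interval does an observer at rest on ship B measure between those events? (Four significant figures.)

1393 hours

Transform ship A's velocity into ship B's frame: (0.7008 + 0.823)/(1 + 0.7008·0.823) = 1.5238/1.5767584, so the relative speed is 0.96641c.
γ for this relative speed: γ = 1/√(1 − 0.933948) = 3.891.
The clock on ship A records proper time, so ship B measures Δt = γΔτ = 3.891 × 358 = 1393 hours.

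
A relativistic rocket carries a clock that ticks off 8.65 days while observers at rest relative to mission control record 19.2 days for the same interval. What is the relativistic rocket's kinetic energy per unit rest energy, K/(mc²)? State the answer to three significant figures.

The time-dilation ratio gives γ = 19.2/8.65 = 2.21965.
K/(mc²) = γ − 1 = 2.21965 − 1 = 1.22.

1.22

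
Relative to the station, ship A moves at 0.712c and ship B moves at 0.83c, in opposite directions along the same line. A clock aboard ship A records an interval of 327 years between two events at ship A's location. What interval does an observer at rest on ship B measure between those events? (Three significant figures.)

1330 years

Speed of ship A in ship B's frame: u = (v_A + v_B)/(1 + v_A v_B/c²) = (0.712 + 0.83)/(1 + 0.712×0.83) = 1.542/1.59096 = 0.96923; |u| = 0.96923c.
γ for this relative speed: γ = 1/√(1 − 0.939407) = 4.0625.
Ship A's interval is proper; time dilation gives Δt_B = γΔτ = 4.0625 × 327 years = 1330 years.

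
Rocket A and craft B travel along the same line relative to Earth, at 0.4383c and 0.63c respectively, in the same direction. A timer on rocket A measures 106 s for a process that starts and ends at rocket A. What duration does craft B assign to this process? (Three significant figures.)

110 s

Transform rocket A's velocity into craft B's frame: (0.4383 − 0.63)/(1 − 0.4383·0.63) = −0.1917/0.723871, so the relative speed is 0.26483c.
γ for this relative speed: γ = 1/√(1 − 0.0701349) = 1.037.
The clock on rocket A records proper time, so craft B measures Δt = γΔτ = 1.037 × 106 = 110 s.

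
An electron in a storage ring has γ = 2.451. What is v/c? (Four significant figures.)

β = √(1 − 1/γ²) = √(1 − 1/6.007401) = √0.833539 = 0.9130.

0.9130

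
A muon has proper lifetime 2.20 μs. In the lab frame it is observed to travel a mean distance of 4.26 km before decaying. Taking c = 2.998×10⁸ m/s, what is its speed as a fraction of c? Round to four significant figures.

0.9882c

d = βγcτ ⇒ βγ = d/(cτ) = 4260 m / (659.56 m) = 6.4589.
β = (βγ)/√(1+(βγ)²) = 6.4589/√42.7174 = 0.9882.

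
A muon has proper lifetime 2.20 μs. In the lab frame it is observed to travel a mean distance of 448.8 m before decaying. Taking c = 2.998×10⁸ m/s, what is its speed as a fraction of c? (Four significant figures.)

Let x = d/(cτ) = 448.8 m / (2.998×10⁸ m/s × 2.200×10^-6 s) = 0.68045. Since d = βγcτ, x = βγ = β/√(1−β²).
Solving: β² = x²/(1+x²) = 0.463012/1.463012 = 0.316479, so β = 0.5626.

0.5626c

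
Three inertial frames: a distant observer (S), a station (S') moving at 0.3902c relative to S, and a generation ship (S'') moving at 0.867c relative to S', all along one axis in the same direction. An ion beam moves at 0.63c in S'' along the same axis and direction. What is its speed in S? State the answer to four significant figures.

0.9859c

Apply u = (u'+v)/(1+u'v) twice. Ion beam in the station frame: (0.63+0.867)/(1+0.63·0.867) = 1.497/1.54621 = 0.96817c.
That velocity, transformed to the rest frame of a distant observer: (0.96817+0.3902)/(1+0.96817·0.3902) = 1.35837/1.377779934 = 0.98591c.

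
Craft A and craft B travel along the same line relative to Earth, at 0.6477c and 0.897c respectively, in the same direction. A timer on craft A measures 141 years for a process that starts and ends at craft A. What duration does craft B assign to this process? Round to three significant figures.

175 years

The velocity of craft A relative to craft B is (0.6477 − 0.897)c / (1 − 0.6477×0.897) = −0.59497c; relative speed 0.59497c.
At |u| = 0.59497c, γ = (1 − 0.353989)^(−1/2) = 1.2442.
Craft A's interval is proper; time dilation gives Δt_B = γΔτ = 1.2442 × 141 years = 175 years.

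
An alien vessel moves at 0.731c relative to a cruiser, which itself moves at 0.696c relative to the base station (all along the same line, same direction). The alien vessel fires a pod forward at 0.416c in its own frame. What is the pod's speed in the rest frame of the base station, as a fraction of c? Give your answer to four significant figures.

0.9773c

Apply u = (u'+v)/(1+u'v) twice. Pod in the cruiser frame: (0.416+0.731)/(1+0.416·0.731) = 1.147/1.304096 = 0.87954c.
That velocity, transformed to the rest frame of the base station: (0.87954+0.696)/(1+0.87954·0.696) = 1.57554/1.61215984 = 0.97729c.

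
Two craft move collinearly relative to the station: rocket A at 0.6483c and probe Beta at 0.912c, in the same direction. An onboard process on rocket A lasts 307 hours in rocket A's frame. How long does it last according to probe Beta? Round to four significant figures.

401.8 hours

Transform rocket A's velocity into probe Beta's frame: (0.6483 − 0.912)/(1 − 0.6483·0.912) = −0.2637/0.4087504, so the relative speed is 0.64514c.
γ for this relative speed: γ = 1/√(1 − 0.416206) = 1.3088.
Rocket A's interval is proper; time dilation gives Δt_B = γΔτ = 1.3088 × 307 hours = 401.8 hours.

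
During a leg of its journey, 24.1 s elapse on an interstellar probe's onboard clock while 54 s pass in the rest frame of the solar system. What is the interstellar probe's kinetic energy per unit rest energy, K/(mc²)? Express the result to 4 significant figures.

From Δt = γΔτ: γ = 54/24.1 = 2.24066.
K/(mc²) = γ − 1 = 2.24066 − 1 = 1.241.

1.241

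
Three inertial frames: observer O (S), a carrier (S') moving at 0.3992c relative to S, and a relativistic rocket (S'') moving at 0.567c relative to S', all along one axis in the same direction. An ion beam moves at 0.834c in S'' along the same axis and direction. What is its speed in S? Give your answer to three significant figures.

0.979c

First combine the ion beam and relativistic rocket (S''→S'): u₁ = (0.834 + 0.567)/(1 + 0.834×0.567) = 1.401/1.472878 = 0.9512.
Then combine with the carrier (S'→S): u = (0.9512 + 0.3992)/(1 + 0.9512×0.3992) = 1.3504/1.37971904 = 0.97875.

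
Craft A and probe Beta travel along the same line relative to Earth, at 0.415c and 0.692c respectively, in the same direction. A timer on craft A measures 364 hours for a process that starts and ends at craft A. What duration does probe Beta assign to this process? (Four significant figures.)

395.0 hours

Speed of craft A in probe Beta's frame: u = (v_A − v_B)/(1 − v_A v_B/c²) = (0.415 − 0.692)/(1 − 0.415×0.692) = −0.277/0.71282 = −0.3886; |u| = 0.3886c.
γ for this relative speed: γ = 1/√(1 − 0.15101) = 1.0853.
Craft A's interval is proper; time dilation gives Δt_B = γΔτ = 1.0853 × 364 hours = 395.0 hours.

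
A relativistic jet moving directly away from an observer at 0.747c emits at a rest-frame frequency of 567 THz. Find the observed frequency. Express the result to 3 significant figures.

216 THz

Relativistic Doppler (source moving away): f_obs = f_src · √((1−β)/(1+β)).
With β = 0.747: factor = √(0.253/1.747) = 0.38055.
f_obs = 567 × 0.38055 = 216 THz.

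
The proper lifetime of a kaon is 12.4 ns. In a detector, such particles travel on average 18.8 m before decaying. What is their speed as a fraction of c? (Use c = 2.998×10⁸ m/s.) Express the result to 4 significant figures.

Let x = d/(cτ) = 18.80 m / (2.998×10⁸ m/s × 1.240×10^-8 s) = 5.0571. Since d = βγcτ, x = βγ = β/√(1−β²).
Solving: β² = x²/(1+x²) = 25.5743/26.5743 = 0.96237, so β = 0.9810.

0.9810c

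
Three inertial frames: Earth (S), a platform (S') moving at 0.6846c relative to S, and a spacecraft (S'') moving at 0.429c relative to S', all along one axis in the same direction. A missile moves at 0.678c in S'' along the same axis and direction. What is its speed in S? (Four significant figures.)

0.9717c

Apply u = (u'+v)/(1+u'v) twice. Missile in the platform frame: (0.678+0.429)/(1+0.678·0.429) = 1.107/1.290862 = 0.85757c.
That velocity, transformed to the rest frame of Earth: (0.85757+0.6846)/(1+0.85757·0.6846) = 1.54217/1.587092422 = 0.9717c.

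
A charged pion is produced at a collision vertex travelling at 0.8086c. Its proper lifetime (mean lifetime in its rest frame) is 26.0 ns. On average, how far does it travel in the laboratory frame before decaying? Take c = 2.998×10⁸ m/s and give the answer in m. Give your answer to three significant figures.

γ = 1/√(1 − β²) = 1/√(1 − 0.65383396) = 1/√0.34616604 = 1/0.588359 = 1.6996.
Lab-frame lifetime: Δt = γτ = 1.6996 × 26.0 ns = 44.19 ns.
Distance: d = vΔt = 0.8086 × 2.998×10⁸ m/s × 4.4190×10^-8 s = 10.7 m.

10.7 m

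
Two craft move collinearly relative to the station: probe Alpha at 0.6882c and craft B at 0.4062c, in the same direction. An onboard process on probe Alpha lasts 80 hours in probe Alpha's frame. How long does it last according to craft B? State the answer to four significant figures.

86.94 hours

Speed of probe Alpha in craft B's frame: u = (v_A − v_B)/(1 − v_A v_B/c²) = (0.6882 − 0.4062)/(1 − 0.6882×0.4062) = 0.282/0.72045316 = 0.39142; |u| = 0.39142c.
At |u| = 0.39142c, γ = (1 − 0.15321)^(−1/2) = 1.0867.
The clock on probe Alpha records proper time, so craft B measures Δt = γΔτ = 1.0867 × 80 = 86.94 hours.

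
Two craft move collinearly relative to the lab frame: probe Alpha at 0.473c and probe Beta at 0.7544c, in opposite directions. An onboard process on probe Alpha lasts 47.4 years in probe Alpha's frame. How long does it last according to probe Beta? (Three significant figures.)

Speed of probe Alpha in probe Beta's frame: u = (v_A + v_B)/(1 + v_A v_B/c²) = (0.473 + 0.7544)/(1 + 0.473×0.7544) = 1.2274/1.3568312 = 0.90461; |u| = 0.90461c.
γ for this relative speed: γ = 1/√(1 − 0.818319) = 2.3461.
Probe Alpha's interval is proper; time dilation gives Δt_B = γΔτ = 2.3461 × 47.4 years = 111 years.

111 years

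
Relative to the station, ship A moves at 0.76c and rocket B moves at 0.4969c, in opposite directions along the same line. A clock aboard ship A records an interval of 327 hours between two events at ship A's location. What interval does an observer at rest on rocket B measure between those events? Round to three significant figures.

799 hours

The velocity of ship A relative to rocket B is (0.76 + 0.4969)c / (1 + 0.76×0.4969) = 0.91235c; relative speed 0.91235c.
At |u| = 0.91235c, γ = (1 − 0.832383)^(−1/2) = 2.4425.
The clock on ship A records proper time, so rocket B measures Δt = γΔτ = 2.4425 × 327 = 799 hours.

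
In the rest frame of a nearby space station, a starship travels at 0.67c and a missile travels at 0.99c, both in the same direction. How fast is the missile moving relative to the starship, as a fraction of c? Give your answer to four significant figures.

0.9504c

Transform to the starship's frame: u' = (u − v)/(1 − uv/c²).
u' = (0.99 − 0.67)/(1 − 0.99×0.67) = 0.32/0.3367 = 0.9504.
Speed in the starship's frame: 0.9504c (in the same direction).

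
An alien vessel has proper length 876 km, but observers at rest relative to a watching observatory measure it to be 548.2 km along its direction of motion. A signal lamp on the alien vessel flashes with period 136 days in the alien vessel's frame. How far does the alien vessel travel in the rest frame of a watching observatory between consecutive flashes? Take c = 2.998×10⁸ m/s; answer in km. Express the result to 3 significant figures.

4.39×10^12 km

From L = L₀/γ: γ = 876/548.2 = 1.59796.
β = √(1 − 1/γ²) = 0.77999. Lab-frame period = γτ = 1.59796×136 days = 217.32 days. Distance = βc × γτ = 0.77999 × 2.998×10⁸ m/s × 18776448 s = 4.3907×10^15 m = 4.39×10^12 km.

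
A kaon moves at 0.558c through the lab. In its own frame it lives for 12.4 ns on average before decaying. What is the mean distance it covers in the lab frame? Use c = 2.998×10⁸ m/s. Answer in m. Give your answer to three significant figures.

With β = 0.558, γ = 1/√(1 − 0.558²) = 1/√0.688636 = 1.2051.
Lab-frame lifetime: Δt = γτ = 1.2051 × 12.4 ns = 14.943 ns.
Distance: d = vΔt = 0.558 × 2.998×10⁸ m/s × 1.4943×10^-8 s = 2.50 m.

2.50 m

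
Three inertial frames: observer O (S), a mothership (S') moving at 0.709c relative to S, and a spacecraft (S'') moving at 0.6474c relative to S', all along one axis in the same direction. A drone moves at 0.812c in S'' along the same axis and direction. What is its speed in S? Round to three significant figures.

0.992c

First combine the drone and spacecraft (S''→S'): u₁ = (0.812 + 0.6474)/(1 + 0.812×0.6474) = 1.4594/1.5256888 = 0.95655.
Then combine with the mothership (S'→S): u = (0.95655 + 0.709)/(1 + 0.95655×0.709) = 1.66555/1.67819395 = 0.99247.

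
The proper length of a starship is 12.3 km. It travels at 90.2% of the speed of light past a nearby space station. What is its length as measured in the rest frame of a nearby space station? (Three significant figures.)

γ = 1/√(1 − β²) = 1/√(1 − 0.813604) = 1/√0.186396 = 1/0.431736 = 2.3162.
Length contraction: L = L₀/γ = 12.3/2.3162 = 5.31 km.

5.31 km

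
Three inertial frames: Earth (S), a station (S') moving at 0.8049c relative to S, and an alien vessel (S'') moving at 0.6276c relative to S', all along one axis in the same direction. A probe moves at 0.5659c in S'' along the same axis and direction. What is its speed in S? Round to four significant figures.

Compose velocities in two stages. Stage 1 (into S'): u₁ = (0.5659+0.6276)/(1+0.5659×0.6276) = 0.88071.
Stage 2 (into S): u = (0.88071+0.8049)/(1+0.88071×0.8049) = 0.98638, so the speed is 0.9864c.

0.9864c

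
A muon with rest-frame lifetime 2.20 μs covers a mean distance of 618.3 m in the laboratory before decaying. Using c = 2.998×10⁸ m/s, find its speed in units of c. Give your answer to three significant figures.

Lab distance = (lab lifetime)·v = γτ·βc, so βγ = d/(cτ) = 618.3/(2.998×10⁸ × 2.200×10^-6) = 0.93744.
With βγ = 0.93744: γ² = 1 + (βγ)² = 1.878794, and β = (βγ)/γ = 0.93744/1.37069 = 0.684.

0.684c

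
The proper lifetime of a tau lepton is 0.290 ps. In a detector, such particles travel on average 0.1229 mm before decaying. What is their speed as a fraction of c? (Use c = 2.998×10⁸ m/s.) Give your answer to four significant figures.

0.8164c

Let x = d/(cτ) = 1.229×10^-4 m / (2.998×10⁸ m/s × 2.900×10^-13 s) = 1.4136. Since d = βγcτ, x = βγ = β/√(1−β²).
Solving: β² = x²/(1+x²) = 1.99826/2.99826 = 0.666473, so β = 0.8164.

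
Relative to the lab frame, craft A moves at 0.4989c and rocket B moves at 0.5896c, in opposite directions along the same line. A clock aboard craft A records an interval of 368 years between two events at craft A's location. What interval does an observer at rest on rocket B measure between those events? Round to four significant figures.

680.4 years

Transform craft A's velocity into rocket B's frame: (0.4989 + 0.5896)/(1 + 0.4989·0.5896) = 1.0885/1.29415144, so the relative speed is 0.84109c.
At |u| = 0.84109c, γ = (1 − 0.707432)^(−1/2) = 1.8488.
The clock on craft A records proper time, so rocket B measures Δt = γΔτ = 1.8488 × 368 = 680.4 years.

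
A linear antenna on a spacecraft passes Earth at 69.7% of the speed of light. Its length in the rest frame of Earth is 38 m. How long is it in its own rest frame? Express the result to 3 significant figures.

53.0 m

With β = 0.697, γ = 1/√(1 − 0.697²) = 1/√0.514191 = 1.3946.
Proper length: L₀ = γ·L = 1.3946 × 38 = 53.0 m.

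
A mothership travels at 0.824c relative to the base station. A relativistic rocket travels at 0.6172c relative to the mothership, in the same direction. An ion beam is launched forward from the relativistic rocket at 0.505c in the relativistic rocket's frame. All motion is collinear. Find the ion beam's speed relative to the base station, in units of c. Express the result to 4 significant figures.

0.9851c

Apply u = (u'+v)/(1+u'v) twice. Ion beam in the mothership frame: (0.505+0.6172)/(1+0.505·0.6172) = 1.1222/1.311686 = 0.85554c.
That velocity, transformed to the rest frame of the base station: (0.85554+0.824)/(1+0.85554·0.824) = 1.67954/1.70496496 = 0.98509c.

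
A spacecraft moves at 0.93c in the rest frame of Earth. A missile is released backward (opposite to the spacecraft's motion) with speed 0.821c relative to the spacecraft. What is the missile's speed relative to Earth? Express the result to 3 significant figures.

In units of c, u = (u' + v)/(1 + u'v) with u' = −0.821 and v = 0.93.
Numerator: −0.821 + 0.93 = 0.109. Denominator: 1 + (−0.821)(0.93) = 0.23647.
u = 0.109/0.23647 = 0.46095, so the speed is 0.461c.

0.461c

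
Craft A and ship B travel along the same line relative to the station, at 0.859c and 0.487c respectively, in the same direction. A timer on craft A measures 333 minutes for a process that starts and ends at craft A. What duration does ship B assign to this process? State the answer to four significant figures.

433.2 minutes

Transform craft A's velocity into ship B's frame: (0.859 − 0.487)/(1 − 0.859·0.487) = 0.372/0.581667, so the relative speed is 0.63954c.
γ for this relative speed: γ = 1/√(1 − 0.409011) = 1.3008.
The clock on craft A records proper time, so ship B measures Δt = γΔτ = 1.3008 × 333 = 433.2 minutes.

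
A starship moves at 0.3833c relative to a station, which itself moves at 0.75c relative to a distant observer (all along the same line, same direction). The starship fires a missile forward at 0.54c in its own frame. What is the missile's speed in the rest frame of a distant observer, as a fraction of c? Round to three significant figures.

First combine the missile and starship (S''→S'): u₁ = (0.54 + 0.3833)/(1 + 0.54×0.3833) = 0.9233/1.206982 = 0.76497.
Then combine with the station (S'→S): u = (0.76497 + 0.75)/(1 + 0.76497×0.75) = 1.51497/1.5737275 = 0.96266.

0.963c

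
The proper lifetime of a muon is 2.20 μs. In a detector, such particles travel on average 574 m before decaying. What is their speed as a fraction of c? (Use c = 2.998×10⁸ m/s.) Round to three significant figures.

Let x = d/(cτ) = 574.0 m / (2.998×10⁸ m/s × 2.200×10^-6 s) = 0.87028. Since d = βγcτ, x = βγ = β/√(1−β²).
Solving: β² = x²/(1+x²) = 0.757387/1.757387 = 0.430973, so β = 0.656.

0.656c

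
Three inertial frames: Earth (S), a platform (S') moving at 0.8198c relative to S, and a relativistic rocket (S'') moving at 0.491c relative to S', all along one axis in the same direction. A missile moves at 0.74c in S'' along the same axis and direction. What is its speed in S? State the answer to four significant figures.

Compose velocities in two stages. Stage 1 (into S'): u₁ = (0.74+0.491)/(1+0.74×0.491) = 0.90293.
Stage 2 (into S): u = (0.90293+0.8198)/(1+0.90293×0.8198) = 0.98995, so the speed is 0.9899c.

0.9899c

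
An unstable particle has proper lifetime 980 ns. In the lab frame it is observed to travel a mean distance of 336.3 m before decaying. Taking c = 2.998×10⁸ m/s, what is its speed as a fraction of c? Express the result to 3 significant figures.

Let x = d/(cτ) = 336.3 m / (2.998×10⁸ m/s × 9.800×10^-7 s) = 1.1446. Since d = βγcτ, x = βγ = β/√(1−β²).
Solving: β² = x²/(1+x²) = 1.31011/2.31011 = 0.56712, so β = 0.753.

0.753c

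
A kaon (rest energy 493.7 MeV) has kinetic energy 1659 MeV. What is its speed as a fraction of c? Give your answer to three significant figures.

γ = 1 + K/(mc²) = 1 + 1659/493.7 = 4.3603.
β = √(1 − 1/γ²) = √(1 − 0.0525978) = √0.9474022 = 0.973.

0.973c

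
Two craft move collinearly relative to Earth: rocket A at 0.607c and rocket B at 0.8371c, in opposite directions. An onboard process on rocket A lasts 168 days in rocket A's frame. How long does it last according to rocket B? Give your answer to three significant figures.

583 days

Speed of rocket A in rocket B's frame: u = (v_A + v_B)/(1 + v_A v_B/c²) = (0.607 + 0.8371)/(1 + 0.607×0.8371) = 1.4441/1.5081197 = 0.95755; |u| = 0.95755c.
γ for this relative speed: γ = 1/√(1 − 0.916902) = 3.469.
The clock on rocket A records proper time, so rocket B measures Δt = γΔτ = 3.469 × 168 = 583 days.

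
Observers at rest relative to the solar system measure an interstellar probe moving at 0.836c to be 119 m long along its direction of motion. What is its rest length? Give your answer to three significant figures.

With β = 0.836, γ = 1/√(1 − 0.836²) = 1/√0.301104 = 1.8224.
Proper length: L₀ = γ·L = 1.8224 × 119 = 217 m.

217 m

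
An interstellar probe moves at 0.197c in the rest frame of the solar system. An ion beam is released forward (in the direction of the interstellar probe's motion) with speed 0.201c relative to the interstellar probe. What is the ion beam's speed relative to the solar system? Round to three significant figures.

Relativistic velocity addition: u = (u' + v)/(1 + u'v/c²), with u' = 0.201c and v = 0.197c.
Numerator: 0.201 + 0.197 = 0.398. Denominator: 1 + (0.201)(0.197) = 1.039597.
u = 0.398/1.039597 = 0.38284, so the speed is 0.383c.

0.383c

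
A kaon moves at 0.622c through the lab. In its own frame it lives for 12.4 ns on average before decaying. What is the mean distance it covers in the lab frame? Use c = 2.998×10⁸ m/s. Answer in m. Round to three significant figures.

2.95 m

β² = 0.386884, so γ = 1/√0.613116 = 1.2771.
Lab-frame lifetime: Δt = γτ = 1.2771 × 12.4 ns = 15.836 ns.
Distance: d = vΔt = 0.622 × 2.998×10⁸ m/s × 1.5836×10^-8 s = 2.95 m.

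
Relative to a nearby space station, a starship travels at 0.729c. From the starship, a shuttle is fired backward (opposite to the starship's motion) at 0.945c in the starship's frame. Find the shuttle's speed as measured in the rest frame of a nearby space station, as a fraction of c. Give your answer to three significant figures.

In units of c, u = (u' + v)/(1 + u'v) with u' = −0.945 and v = 0.729.
Numerator: −0.945 + 0.729 = −0.216. Denominator: 1 + (−0.945)(0.729) = 0.311095.
u = −0.216/0.311095 = −0.69432, so the speed is 0.694c.

0.694c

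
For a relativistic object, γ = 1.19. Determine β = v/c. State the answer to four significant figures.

0.5421

β = √(1 − 1/γ²) = √(1 − 1/1.4161) = √0.293835 = 0.5421.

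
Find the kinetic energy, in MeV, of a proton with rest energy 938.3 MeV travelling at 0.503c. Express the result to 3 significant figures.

147 MeV

With β = 0.503, γ = 1/√(1 − 0.503²) = 1/√0.746991 = 1.15702.
Kinetic energy: K = (γ − 1)mc² = (1.15702 − 1) × 938.3 MeV = 0.15702 × 938.3 = 147 MeV.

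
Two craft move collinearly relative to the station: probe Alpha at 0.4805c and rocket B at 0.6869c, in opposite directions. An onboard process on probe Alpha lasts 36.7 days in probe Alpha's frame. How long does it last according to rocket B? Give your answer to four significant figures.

76.59 days

Speed of probe Alpha in rocket B's frame: u = (v_A + v_B)/(1 + v_A v_B/c²) = (0.4805 + 0.6869)/(1 + 0.4805×0.6869) = 1.1674/1.33005545 = 0.87771; |u| = 0.87771c.
γ for this relative speed: γ = 1/√(1 − 0.770375) = 2.0868.
The clock on probe Alpha records proper time, so rocket B measures Δt = γΔτ = 2.0868 × 36.7 = 76.59 days.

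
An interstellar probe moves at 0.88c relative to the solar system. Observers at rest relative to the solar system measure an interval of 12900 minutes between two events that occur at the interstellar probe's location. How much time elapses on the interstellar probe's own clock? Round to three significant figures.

6130 minutes

β² = 0.7744, so γ = 1/√0.2256 = 2.1054.
The moving clock records proper time: Δτ = Δt/γ = 12900/2.1054 = 6130 minutes.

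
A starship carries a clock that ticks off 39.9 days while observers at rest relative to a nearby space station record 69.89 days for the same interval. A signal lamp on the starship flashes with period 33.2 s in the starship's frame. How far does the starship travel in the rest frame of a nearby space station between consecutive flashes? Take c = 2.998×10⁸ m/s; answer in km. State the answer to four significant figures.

The time-dilation ratio gives γ = 69.89/39.9 = 1.75163.
β = √(1 − 1/γ²) = 0.82102. Lab-frame period = γτ = 1.75163×33.2 s = 58.154 s. Distance = βc × γτ = 0.82102 × 2.998×10⁸ m/s × 58.154 s = 1.4314×10^10 m = 1.431×10^7 km.

1.431×10^7 km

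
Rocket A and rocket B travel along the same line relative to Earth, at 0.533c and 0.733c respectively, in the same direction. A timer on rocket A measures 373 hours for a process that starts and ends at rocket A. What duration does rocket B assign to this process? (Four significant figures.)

394.9 hours

Speed of rocket A in rocket B's frame: u = (v_A − v_B)/(1 − v_A v_B/c²) = (0.533 − 0.733)/(1 − 0.533×0.733) = −0.2/0.609311 = −0.32824; |u| = 0.32824c.
γ for this relative speed: γ = 1/√(1 − 0.107741) = 1.0587.
Rocket A's interval is proper; time dilation gives Δt_B = γΔτ = 1.0587 × 373 hours = 394.9 hours.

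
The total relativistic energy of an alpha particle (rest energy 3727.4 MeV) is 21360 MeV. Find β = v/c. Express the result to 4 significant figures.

Total energy E = γmc² gives γ = 21360/3727.4 = 5.7305.
Hence β = √(1 − 1/γ²) = √(1 − 0.0304519) = √0.9695481 = 0.9847.

0.9847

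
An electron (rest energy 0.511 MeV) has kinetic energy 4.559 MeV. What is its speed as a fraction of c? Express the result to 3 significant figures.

K = (γ−1)mc², so γ = 1 + 4.559/0.511 = 9.9217.
Then v/c = √(1 − γ⁻²) = √(1 − 0.0101585) = √0.9898415 = 0.995.

0.995c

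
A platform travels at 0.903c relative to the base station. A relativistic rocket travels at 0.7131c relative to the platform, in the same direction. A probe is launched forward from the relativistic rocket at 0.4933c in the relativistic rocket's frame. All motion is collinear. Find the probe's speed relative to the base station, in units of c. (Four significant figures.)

0.9942c

First combine the probe and relativistic rocket (S''→S'): u₁ = (0.4933 + 0.7131)/(1 + 0.4933×0.7131) = 1.2064/1.35177223 = 0.89246.
Then combine with the platform (S'→S): u = (0.89246 + 0.903)/(1 + 0.89246×0.903) = 1.79546/1.80589138 = 0.99422.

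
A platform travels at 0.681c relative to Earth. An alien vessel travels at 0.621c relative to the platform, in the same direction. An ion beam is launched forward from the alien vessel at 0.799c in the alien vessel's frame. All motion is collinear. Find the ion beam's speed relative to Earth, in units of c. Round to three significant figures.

0.990c

Apply u = (u'+v)/(1+u'v) twice. Ion beam in the platform frame: (0.799+0.621)/(1+0.799·0.621) = 1.42/1.496179 = 0.94908c.
That velocity, transformed to the rest frame of Earth: (0.94908+0.681)/(1+0.94908·0.681) = 1.63008/1.64632348 = 0.99013c.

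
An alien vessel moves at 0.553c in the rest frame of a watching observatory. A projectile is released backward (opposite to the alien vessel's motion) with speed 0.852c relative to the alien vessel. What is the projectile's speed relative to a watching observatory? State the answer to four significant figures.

Relativistic velocity addition: u = (u' + v)/(1 + u'v/c²), with u' = −0.852c and v = 0.553c.
Numerator: −0.852 + 0.553 = −0.299. Denominator: 1 + (−0.852)(0.553) = 0.528844.
u = −0.299/0.528844 = −0.56538, so the speed is 0.5654c.

0.5654c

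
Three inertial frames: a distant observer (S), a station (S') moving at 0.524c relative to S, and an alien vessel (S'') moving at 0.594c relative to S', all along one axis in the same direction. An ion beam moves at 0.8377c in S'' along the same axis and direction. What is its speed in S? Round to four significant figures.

0.9860c

Apply u = (u'+v)/(1+u'v) twice. Ion beam in the station frame: (0.8377+0.594)/(1+0.8377·0.594) = 1.4317/1.4975938 = 0.956c.
That velocity, transformed to the rest frame of a distant observer: (0.956+0.524)/(1+0.956·0.524) = 1.48/1.500944 = 0.98605c.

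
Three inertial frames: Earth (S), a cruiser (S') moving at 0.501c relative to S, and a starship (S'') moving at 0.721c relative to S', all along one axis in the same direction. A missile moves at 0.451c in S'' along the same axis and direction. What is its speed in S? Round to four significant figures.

Apply u = (u'+v)/(1+u'v) twice. Missile in the cruiser frame: (0.451+0.721)/(1+0.451·0.721) = 1.172/1.325171 = 0.88441c.
That velocity, transformed to the rest frame of Earth: (0.88441+0.501)/(1+0.88441·0.501) = 1.38541/1.44308941 = 0.96003c.

0.9600c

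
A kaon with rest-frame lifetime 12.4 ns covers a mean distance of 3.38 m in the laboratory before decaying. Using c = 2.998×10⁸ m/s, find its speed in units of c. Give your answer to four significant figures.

d = βγcτ ⇒ βγ = d/(cτ) = 3.380 m / (3.71752 m) = 0.90921.
β = (βγ)/√(1+(βγ)²) = 0.90921/√1.826663 = 0.6727.

0.6727c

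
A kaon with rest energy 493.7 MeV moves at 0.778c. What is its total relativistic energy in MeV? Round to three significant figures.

786 MeV

Lorentz factor: γ = (1 − 0.605284)^(−1/2) = 1.5917.
Total energy: E = γmc² = 1.5917 × 493.7 MeV = 786 MeV.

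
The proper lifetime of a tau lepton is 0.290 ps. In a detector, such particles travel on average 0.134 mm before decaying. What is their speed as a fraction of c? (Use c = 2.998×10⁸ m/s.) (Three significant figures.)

0.839c

d = βγcτ ⇒ βγ = d/(cτ) = 1.340×10^-4 m / (8.6942×10^-5 m) = 1.5413.
β = (βγ)/√(1+(βγ)²) = 1.5413/√3.37561 = 0.839.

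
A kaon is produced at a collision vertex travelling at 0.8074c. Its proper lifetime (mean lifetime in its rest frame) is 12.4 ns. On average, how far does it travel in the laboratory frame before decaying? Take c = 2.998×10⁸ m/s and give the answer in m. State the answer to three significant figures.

5.09 m

γ = 1/√(1 − β²) = 1/√(1 − 0.65189476) = 1/√0.34810524 = 1/0.590004 = 1.6949.
Lab-frame lifetime: Δt = γτ = 1.6949 × 12.4 ns = 21.017 ns.
Distance: d = vΔt = 0.8074 × 2.998×10⁸ m/s × 2.1017×10^-8 s = 5.09 m.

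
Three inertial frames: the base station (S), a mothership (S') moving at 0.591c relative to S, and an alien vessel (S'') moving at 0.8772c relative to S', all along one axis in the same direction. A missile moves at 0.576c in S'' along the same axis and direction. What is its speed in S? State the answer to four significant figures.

Apply u = (u'+v)/(1+u'v) twice. Missile in the mothership frame: (0.576+0.8772)/(1+0.576·0.8772) = 1.4532/1.5052672 = 0.96541c.
That velocity, transformed to the rest frame of the base station: (0.96541+0.591)/(1+0.96541·0.591) = 1.55641/1.57055731 = 0.99099c.

0.9910c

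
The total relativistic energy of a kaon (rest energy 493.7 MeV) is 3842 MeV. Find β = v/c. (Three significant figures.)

0.992

Total energy E = γmc² gives γ = 3842/493.7 = 7.7821.
Hence β = √(1 − 1/γ²) = √(1 − 0.0165123) = √0.9834877 = 0.992.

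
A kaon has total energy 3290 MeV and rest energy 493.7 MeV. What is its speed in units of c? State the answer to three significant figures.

γ = E/(mc²) = 3290/493.7 = 6.664.
β = √(1 − 1/γ²) = √(1 − 0.022518) = √0.977482 = 0.989.

0.989c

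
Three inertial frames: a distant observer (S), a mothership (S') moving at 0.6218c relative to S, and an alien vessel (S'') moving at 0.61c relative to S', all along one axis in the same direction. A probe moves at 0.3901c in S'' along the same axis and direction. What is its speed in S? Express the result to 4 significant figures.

0.9516c

Compose velocities in two stages. Stage 1 (into S'): u₁ = (0.3901+0.61)/(1+0.3901×0.61) = 0.80786.
Stage 2 (into S): u = (0.80786+0.6218)/(1+0.80786×0.6218) = 0.95163, so the speed is 0.9516c.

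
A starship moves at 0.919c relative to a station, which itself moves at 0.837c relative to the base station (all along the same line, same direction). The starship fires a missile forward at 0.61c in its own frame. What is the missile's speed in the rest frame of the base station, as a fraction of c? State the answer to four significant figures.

Apply u = (u'+v)/(1+u'v) twice. Missile in the station frame: (0.61+0.919)/(1+0.61·0.919) = 1.529/1.56059 = 0.97976c.
That velocity, transformed to the rest frame of the base station: (0.97976+0.837)/(1+0.97976·0.837) = 1.81676/1.82005912 = 0.99819c.

0.9982c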